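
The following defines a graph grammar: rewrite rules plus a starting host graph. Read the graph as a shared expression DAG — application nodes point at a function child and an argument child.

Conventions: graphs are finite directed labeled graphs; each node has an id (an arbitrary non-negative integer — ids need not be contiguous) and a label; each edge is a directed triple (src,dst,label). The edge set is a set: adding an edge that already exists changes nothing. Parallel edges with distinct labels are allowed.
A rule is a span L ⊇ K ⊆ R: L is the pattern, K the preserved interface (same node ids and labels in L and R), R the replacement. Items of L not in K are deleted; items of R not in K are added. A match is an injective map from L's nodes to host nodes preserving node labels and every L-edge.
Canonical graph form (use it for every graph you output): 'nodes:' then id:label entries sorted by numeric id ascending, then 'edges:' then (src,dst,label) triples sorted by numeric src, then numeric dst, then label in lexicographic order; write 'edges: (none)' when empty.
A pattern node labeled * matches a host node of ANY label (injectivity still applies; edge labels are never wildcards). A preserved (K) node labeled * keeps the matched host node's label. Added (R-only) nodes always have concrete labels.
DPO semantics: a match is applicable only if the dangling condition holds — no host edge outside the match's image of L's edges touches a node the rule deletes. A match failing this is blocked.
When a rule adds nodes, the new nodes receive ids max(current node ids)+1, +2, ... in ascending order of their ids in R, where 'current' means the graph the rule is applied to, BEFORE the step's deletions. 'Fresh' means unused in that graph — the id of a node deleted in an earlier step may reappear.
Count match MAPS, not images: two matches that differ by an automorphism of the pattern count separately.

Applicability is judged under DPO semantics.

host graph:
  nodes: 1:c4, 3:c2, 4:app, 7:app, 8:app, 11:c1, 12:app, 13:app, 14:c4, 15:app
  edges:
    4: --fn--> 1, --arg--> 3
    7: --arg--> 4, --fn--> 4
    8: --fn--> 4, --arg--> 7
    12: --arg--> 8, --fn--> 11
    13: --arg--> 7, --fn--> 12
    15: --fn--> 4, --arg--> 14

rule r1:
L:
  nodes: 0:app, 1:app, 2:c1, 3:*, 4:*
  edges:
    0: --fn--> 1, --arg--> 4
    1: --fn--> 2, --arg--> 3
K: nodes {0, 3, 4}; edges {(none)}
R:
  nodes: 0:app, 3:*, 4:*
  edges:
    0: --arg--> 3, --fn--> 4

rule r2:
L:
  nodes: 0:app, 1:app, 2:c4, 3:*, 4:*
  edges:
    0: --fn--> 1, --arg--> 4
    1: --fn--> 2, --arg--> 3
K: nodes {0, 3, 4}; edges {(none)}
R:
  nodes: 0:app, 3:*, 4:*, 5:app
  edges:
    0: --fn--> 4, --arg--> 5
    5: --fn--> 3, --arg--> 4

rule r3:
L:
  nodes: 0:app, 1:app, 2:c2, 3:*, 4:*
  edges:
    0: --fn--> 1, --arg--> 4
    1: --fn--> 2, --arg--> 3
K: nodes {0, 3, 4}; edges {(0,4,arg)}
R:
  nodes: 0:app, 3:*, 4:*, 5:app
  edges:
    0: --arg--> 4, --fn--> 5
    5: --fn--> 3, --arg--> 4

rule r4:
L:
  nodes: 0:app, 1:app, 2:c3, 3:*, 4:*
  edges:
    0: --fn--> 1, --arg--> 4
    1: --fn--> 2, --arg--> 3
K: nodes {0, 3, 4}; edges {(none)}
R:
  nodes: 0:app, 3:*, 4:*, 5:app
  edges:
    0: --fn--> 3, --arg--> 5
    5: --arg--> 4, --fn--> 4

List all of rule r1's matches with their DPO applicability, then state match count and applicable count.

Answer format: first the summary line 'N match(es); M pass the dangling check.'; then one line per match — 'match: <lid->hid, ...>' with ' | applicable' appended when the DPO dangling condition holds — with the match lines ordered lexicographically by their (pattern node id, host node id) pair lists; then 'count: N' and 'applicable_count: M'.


1 match(es); 1 pass the dangling check.
match: 0->13, 1->12, 2->11, 3->8, 4->7 | applicable
count: 1
applicable_count: 1


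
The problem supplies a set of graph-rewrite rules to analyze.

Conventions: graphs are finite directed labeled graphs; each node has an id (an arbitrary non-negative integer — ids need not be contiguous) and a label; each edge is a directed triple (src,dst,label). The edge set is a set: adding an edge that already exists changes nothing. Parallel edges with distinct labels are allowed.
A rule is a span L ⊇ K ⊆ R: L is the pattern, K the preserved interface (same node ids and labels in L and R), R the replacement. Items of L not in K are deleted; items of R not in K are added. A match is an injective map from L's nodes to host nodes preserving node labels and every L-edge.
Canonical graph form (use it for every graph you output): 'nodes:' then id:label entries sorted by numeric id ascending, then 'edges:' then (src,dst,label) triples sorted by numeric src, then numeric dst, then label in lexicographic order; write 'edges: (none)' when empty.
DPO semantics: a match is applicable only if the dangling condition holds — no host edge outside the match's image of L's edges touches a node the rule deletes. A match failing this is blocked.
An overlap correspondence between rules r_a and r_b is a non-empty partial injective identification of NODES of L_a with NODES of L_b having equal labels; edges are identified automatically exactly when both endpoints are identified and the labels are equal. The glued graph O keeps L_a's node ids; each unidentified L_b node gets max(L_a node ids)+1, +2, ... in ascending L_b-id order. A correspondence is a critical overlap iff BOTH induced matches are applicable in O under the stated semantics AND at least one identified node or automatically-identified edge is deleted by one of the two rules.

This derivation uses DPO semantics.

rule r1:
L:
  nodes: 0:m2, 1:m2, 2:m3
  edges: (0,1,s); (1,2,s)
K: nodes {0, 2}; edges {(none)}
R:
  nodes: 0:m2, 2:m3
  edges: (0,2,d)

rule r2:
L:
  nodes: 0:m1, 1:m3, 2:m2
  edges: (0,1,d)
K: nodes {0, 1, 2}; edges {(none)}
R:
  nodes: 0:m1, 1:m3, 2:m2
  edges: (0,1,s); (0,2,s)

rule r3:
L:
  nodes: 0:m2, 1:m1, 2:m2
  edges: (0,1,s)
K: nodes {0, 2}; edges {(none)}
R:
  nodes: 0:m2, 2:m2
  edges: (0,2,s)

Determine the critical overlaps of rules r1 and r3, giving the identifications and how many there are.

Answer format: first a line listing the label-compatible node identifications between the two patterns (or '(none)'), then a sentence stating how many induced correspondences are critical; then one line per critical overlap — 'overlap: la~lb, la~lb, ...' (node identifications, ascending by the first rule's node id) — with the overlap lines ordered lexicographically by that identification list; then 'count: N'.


label-compatible node identifications between L(r1) and L(r3): 0~0, 0~2, 1~0, 1~2
2 of the induced correspondences are critical overlaps of r1 and r3.
overlap: 0~0, 1~2
overlap: 1~2
count: 2


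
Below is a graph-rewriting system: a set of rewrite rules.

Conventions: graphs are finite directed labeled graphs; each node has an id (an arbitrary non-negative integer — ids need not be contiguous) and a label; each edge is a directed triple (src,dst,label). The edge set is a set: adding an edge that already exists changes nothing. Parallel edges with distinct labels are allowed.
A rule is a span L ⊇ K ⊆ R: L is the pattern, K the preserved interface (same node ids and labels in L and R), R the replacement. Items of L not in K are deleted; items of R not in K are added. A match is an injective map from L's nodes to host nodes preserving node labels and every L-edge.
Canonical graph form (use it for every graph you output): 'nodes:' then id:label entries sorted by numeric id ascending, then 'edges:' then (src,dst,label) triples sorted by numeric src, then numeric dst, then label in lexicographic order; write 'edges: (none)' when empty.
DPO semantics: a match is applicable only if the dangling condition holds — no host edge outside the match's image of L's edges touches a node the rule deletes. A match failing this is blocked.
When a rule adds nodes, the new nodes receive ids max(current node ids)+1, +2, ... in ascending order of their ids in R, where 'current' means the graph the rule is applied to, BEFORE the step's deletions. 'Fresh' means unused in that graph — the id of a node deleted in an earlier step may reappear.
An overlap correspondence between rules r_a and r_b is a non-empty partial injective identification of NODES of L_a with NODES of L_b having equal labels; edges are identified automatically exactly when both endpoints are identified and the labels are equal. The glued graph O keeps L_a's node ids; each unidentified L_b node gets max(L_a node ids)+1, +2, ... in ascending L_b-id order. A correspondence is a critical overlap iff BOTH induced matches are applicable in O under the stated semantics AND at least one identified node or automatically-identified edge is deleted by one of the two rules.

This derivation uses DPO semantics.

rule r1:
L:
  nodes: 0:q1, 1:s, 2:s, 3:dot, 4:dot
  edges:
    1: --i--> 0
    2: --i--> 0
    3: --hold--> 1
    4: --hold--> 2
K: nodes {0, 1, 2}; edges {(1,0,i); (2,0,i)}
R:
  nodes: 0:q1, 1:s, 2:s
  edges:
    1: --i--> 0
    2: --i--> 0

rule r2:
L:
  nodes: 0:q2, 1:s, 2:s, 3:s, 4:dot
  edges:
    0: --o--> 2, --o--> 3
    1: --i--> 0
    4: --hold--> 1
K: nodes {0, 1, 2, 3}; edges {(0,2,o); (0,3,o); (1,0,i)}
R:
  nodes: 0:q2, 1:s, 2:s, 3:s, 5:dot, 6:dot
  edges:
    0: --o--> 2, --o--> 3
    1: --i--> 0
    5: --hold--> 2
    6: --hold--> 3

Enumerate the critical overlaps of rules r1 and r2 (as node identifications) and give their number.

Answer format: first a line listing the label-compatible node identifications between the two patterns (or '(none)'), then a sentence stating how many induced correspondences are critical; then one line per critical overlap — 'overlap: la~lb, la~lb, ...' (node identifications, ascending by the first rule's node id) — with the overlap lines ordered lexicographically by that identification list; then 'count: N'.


label-compatible node identifications between L(r1) and L(r2): 1~1, 1~2, 1~3, 2~1, 2~2, 2~3, 3~4, 4~4
6 of the induced correspondences are critical overlaps of r1 and r2.
overlap: 1~1, 2~2, 3~4
overlap: 1~1, 2~3, 3~4
overlap: 1~1, 3~4
overlap: 1~2, 2~1, 4~4
overlap: 1~3, 2~1, 4~4
overlap: 2~1, 4~4
count: 6


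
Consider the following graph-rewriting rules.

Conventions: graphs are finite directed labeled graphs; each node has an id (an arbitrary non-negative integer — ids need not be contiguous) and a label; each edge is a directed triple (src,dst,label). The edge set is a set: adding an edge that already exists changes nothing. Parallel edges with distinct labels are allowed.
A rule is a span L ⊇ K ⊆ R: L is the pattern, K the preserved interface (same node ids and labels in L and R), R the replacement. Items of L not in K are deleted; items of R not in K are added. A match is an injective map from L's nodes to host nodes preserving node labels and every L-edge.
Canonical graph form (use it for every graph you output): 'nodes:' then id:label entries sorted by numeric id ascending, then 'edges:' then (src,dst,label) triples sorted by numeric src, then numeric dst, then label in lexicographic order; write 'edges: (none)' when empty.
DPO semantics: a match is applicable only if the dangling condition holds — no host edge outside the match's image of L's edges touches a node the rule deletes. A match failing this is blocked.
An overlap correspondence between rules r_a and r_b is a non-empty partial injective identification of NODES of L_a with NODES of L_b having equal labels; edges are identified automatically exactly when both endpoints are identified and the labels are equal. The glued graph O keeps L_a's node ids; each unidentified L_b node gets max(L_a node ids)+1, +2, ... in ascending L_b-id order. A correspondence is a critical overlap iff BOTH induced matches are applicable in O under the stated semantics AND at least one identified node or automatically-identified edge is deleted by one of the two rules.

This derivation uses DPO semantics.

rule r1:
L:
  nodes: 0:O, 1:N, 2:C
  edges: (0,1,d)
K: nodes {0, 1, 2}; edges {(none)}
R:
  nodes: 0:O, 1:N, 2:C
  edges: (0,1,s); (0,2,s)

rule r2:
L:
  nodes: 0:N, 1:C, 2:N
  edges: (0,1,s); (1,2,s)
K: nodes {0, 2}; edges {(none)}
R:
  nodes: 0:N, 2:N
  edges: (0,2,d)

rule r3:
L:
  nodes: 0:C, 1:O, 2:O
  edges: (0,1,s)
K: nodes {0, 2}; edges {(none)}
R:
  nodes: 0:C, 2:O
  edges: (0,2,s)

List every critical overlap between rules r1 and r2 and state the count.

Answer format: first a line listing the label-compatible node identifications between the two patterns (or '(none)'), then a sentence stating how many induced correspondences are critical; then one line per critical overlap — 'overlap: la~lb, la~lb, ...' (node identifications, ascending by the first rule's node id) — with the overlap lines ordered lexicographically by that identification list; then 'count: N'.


label-compatible node identifications between L(r1) and L(r2): 1~0, 1~2, 2~1
3 of the induced correspondences are critical overlaps of r1 and r2.
overlap: 1~0, 2~1
overlap: 1~2, 2~1
overlap: 2~1
count: 3


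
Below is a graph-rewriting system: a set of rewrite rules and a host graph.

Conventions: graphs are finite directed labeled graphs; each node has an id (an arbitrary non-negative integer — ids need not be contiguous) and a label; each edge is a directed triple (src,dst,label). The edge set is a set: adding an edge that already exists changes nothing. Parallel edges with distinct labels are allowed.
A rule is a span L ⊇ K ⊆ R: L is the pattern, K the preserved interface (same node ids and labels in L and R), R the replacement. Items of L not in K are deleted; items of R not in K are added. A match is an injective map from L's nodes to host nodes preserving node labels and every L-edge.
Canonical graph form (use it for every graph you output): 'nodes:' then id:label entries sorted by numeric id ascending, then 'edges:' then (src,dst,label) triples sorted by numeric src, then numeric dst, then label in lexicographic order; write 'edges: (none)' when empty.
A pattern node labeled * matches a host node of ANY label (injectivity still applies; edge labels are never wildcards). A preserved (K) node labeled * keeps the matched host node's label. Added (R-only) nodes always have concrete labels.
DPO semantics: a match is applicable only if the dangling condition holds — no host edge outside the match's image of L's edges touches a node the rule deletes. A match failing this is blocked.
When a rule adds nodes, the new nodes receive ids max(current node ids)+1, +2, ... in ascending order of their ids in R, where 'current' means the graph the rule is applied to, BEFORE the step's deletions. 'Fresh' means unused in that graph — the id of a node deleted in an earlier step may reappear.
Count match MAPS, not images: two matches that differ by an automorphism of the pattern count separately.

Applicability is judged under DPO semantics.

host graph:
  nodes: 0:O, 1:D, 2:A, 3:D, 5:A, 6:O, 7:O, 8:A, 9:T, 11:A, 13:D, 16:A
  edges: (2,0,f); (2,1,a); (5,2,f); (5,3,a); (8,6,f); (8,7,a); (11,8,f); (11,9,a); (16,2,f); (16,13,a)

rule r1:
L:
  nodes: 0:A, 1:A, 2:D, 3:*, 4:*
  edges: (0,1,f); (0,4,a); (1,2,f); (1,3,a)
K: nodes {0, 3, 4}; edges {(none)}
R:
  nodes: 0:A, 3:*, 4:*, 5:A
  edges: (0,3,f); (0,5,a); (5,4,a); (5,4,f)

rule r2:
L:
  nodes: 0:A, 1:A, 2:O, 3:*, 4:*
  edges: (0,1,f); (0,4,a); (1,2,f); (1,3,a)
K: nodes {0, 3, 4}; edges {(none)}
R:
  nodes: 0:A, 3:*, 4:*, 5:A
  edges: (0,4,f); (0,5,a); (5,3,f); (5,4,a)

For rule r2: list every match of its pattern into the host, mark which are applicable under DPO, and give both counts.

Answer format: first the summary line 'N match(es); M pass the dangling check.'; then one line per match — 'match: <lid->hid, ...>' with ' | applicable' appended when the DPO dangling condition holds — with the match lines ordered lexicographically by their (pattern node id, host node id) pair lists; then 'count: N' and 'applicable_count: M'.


3 match(es); 1 pass the dangling check.
match: 0->5, 1->2, 2->0, 3->1, 4->3
match: 0->11, 1->8, 2->6, 3->7, 4->9 | applicable
match: 0->16, 1->2, 2->0, 3->1, 4->13
count: 3
applicable_count: 1


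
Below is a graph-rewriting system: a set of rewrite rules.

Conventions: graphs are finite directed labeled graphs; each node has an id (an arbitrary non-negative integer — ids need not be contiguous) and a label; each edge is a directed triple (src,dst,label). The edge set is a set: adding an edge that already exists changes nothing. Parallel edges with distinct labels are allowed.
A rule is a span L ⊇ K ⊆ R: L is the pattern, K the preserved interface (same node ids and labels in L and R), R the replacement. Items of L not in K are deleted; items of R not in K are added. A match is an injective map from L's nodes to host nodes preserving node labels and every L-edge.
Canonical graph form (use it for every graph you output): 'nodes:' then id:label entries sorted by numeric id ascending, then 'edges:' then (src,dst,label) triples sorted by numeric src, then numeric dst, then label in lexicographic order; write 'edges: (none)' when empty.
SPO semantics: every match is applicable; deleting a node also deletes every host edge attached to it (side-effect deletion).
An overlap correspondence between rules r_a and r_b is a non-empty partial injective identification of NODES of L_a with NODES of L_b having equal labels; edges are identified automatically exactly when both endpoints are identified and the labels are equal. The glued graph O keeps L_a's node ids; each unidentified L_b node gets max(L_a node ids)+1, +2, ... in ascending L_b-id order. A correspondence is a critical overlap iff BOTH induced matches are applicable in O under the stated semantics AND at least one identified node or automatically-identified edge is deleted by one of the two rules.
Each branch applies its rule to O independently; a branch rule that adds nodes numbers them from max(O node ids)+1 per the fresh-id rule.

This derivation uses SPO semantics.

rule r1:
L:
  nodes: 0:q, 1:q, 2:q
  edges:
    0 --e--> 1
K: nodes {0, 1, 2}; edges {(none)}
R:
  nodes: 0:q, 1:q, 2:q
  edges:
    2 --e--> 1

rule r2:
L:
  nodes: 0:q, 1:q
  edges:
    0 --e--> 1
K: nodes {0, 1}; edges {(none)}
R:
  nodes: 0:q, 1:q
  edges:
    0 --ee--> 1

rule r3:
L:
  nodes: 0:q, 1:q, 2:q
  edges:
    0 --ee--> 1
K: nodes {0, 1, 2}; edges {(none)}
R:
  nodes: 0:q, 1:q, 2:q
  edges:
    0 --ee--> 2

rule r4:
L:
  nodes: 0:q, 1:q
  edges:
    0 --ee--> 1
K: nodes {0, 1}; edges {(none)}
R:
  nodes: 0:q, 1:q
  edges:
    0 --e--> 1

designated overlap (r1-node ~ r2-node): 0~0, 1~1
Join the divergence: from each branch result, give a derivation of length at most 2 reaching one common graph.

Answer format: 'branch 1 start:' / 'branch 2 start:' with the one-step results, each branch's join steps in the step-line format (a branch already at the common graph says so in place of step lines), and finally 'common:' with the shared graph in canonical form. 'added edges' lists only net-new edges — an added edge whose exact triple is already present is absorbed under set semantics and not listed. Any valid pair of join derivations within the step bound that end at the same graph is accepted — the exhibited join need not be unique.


branch 1 start:
nodes: 0:q, 1:q, 2:q
edges: (2,1,e)
branch 2 start:
nodes: 0:q, 1:q, 2:q
edges: (0,1,ee)
branch 1 step 1: rule r1; match: 0->2, 1->1, 2->0; deleted nodes (none); deleted edges (2,1,e); added nodes (none); added edges (0,1,e); result: nodes: 0:q, 1:q, 2:q edges: (0,1,e)
branch 2 step 1: rule r4; match: 0->0, 1->1; deleted nodes (none); deleted edges (0,1,ee); added nodes (none); added edges (0,1,e); result: nodes: 0:q, 1:q, 2:q edges: (0,1,e)
common:
nodes: 0:q, 1:q, 2:q
edges: (0,1,e)


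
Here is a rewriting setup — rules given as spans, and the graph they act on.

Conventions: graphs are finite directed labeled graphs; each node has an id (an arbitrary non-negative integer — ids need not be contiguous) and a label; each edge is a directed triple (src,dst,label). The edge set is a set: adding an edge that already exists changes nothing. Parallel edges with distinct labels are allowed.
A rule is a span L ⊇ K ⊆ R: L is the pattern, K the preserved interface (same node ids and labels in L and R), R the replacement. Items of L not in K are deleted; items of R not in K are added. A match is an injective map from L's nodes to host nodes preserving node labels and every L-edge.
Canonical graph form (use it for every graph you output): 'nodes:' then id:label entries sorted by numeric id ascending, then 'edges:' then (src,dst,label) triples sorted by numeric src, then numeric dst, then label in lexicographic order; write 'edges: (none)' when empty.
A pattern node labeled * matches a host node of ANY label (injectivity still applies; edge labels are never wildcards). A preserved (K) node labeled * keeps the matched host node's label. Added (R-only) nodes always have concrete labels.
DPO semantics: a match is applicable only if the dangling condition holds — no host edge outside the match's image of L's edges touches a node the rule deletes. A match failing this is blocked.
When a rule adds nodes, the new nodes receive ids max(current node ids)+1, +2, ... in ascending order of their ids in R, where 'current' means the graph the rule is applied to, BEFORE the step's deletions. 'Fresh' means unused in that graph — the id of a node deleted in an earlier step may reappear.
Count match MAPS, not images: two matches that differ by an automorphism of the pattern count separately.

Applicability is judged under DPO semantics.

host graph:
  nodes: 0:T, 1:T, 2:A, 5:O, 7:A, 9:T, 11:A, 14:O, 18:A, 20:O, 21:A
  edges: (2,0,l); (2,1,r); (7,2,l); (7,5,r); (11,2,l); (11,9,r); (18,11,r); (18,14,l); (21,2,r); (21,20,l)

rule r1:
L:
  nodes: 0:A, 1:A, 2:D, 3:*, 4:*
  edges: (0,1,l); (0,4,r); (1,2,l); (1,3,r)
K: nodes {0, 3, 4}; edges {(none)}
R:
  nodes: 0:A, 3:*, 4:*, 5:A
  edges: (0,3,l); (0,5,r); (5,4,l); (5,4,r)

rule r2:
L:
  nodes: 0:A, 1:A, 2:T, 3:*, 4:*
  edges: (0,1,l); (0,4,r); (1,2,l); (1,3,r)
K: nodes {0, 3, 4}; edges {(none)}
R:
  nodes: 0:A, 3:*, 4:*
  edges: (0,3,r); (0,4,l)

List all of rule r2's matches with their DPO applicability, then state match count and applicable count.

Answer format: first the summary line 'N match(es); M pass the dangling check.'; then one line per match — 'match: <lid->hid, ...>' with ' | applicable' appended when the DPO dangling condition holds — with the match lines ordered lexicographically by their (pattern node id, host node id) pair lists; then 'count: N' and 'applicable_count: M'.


2 match(es); 0 pass the dangling check.
match: 0->7, 1->2, 2->0, 3->1, 4->5
match: 0->11, 1->2, 2->0, 3->1, 4->9
count: 2
applicable_count: 0


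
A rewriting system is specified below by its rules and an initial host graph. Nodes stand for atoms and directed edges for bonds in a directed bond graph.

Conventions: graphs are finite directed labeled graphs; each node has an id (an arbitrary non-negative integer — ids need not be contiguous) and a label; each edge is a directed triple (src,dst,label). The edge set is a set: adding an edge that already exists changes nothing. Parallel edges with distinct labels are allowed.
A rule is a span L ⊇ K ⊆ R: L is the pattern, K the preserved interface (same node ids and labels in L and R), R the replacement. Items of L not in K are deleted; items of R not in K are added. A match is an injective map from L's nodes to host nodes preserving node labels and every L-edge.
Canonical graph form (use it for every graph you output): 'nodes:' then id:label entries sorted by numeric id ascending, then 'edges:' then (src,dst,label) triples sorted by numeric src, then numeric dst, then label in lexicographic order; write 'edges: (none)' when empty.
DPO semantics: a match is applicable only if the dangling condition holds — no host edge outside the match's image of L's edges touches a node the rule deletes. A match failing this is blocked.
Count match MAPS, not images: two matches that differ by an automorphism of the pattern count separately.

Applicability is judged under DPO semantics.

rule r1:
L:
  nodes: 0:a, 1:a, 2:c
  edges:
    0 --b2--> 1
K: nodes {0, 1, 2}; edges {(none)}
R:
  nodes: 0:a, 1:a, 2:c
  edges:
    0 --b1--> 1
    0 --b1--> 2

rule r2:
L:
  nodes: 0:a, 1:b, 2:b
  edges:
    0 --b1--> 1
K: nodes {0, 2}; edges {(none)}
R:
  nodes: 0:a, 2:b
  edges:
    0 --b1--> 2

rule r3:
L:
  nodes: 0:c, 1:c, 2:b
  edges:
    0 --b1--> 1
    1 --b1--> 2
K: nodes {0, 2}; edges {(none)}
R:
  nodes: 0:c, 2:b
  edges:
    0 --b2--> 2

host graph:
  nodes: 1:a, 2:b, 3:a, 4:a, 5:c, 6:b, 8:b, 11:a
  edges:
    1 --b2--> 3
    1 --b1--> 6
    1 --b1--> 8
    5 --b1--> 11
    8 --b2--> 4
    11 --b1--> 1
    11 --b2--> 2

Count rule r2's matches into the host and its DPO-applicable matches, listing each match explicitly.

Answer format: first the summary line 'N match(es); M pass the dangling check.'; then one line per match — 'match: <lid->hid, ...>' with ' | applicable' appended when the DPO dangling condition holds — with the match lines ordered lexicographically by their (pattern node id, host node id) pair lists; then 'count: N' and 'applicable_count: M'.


4 match(es); 2 pass the dangling check.
match: 0->1, 1->6, 2->2 | applicable
match: 0->1, 1->6, 2->8 | applicable
match: 0->1, 1->8, 2->2
match: 0->1, 1->8, 2->6
count: 4
applicable_count: 2


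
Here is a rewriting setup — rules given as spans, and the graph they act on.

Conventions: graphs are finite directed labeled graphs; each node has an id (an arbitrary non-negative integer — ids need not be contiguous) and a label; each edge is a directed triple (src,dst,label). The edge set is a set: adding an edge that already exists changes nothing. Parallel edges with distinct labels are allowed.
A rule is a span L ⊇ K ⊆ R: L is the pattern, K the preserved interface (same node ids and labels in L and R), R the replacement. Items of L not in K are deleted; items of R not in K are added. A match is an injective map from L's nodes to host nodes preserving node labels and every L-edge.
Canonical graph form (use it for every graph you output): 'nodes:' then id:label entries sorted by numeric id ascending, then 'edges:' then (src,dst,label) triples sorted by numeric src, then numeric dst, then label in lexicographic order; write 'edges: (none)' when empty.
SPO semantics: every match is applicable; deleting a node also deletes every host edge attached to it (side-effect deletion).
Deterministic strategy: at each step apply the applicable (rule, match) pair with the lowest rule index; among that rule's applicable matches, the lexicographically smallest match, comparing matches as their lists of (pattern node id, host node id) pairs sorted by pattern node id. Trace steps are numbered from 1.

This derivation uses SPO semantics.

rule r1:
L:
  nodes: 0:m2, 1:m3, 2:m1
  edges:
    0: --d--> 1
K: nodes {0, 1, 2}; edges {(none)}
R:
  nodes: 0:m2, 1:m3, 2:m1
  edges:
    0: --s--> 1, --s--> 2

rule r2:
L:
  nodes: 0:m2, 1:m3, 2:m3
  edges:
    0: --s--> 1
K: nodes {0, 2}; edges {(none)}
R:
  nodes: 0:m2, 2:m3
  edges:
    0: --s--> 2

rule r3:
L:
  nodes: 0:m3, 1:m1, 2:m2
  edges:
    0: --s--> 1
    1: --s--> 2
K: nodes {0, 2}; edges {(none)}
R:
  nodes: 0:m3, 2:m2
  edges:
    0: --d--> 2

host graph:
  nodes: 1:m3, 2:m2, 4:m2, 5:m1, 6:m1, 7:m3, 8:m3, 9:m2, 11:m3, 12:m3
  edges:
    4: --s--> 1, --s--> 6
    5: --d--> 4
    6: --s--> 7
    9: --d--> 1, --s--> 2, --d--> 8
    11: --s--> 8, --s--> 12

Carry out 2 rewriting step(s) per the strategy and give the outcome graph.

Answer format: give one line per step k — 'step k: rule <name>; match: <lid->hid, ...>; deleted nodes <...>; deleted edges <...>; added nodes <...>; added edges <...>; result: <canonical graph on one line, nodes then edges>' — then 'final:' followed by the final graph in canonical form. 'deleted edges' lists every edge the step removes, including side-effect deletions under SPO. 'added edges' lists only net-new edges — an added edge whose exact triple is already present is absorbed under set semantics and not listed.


step 1: rule r1; match: 0->9, 1->1, 2->5; deleted nodes (none); deleted edges (9,1,d); added nodes (none); added edges (9,1,s); (9,5,s); result: nodes: 1:m3, 2:m2, 4:m2, 5:m1, 6:m1, 7:m3, 8:m3, 9:m2, 11:m3, 12:m3 edges: (4,1,s); (4,6,s); (5,4,d); (6,7,s); (9,1,s); (9,2,s); (9,5,s); (9,8,d); (11,8,s); (11,12,s)
step 2: rule r1; match: 0->9, 1->8, 2->5; deleted nodes (none); deleted edges (9,8,d); added nodes (none); added edges (9,8,s); result: nodes: 1:m3, 2:m2, 4:m2, 5:m1, 6:m1, 7:m3, 8:m3, 9:m2, 11:m3, 12:m3 edges: (4,1,s); (4,6,s); (5,4,d); (6,7,s); (9,1,s); (9,2,s); (9,5,s); (9,8,s); (11,8,s); (11,12,s)
final:
nodes: 1:m3, 2:m2, 4:m2, 5:m1, 6:m1, 7:m3, 8:m3, 9:m2, 11:m3, 12:m3
edges: (4,1,s); (4,6,s); (5,4,d); (6,7,s); (9,1,s); (9,2,s); (9,5,s); (9,8,s); (11,8,s); (11,12,s)


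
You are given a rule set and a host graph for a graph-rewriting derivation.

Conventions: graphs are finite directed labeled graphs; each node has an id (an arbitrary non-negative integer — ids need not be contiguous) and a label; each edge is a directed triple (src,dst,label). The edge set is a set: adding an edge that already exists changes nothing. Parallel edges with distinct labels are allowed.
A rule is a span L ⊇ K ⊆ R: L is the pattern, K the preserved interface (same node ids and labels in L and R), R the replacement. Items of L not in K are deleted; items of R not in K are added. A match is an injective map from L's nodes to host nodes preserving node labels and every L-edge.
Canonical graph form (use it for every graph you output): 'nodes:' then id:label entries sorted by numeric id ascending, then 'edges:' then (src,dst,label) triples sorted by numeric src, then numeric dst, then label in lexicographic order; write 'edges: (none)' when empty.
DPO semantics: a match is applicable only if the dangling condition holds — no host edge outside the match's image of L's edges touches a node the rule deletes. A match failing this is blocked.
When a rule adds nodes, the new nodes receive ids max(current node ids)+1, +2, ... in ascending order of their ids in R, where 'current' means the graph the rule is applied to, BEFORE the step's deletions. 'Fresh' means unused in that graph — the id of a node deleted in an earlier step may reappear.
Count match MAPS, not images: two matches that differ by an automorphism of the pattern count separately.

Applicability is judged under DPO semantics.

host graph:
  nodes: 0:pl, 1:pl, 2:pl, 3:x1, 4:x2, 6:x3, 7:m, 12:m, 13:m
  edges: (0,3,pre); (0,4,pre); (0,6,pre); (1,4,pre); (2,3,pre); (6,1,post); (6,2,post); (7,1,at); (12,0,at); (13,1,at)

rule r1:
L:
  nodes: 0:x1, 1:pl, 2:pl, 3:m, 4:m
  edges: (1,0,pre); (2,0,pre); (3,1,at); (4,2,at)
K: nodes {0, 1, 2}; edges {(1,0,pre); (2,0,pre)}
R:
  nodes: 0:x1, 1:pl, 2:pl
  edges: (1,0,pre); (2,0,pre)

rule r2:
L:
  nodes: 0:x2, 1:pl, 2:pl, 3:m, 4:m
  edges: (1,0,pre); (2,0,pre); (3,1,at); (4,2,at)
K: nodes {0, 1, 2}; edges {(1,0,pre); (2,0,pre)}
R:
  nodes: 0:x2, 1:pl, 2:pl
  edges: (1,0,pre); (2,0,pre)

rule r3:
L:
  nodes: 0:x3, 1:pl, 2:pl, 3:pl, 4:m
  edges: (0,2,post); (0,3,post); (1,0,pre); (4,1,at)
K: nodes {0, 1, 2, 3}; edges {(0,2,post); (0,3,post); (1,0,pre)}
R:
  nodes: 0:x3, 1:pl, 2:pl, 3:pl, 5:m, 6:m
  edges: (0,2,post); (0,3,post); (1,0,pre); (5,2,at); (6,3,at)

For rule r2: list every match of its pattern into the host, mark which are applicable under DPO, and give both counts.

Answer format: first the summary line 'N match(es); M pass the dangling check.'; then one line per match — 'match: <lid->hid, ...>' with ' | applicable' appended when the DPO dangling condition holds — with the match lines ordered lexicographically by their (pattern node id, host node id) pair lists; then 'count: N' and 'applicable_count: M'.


4 match(es); 4 pass the dangling check.
match: 0->4, 1->0, 2->1, 3->12, 4->7 | applicable
match: 0->4, 1->0, 2->1, 3->12, 4->13 | applicable
match: 0->4, 1->1, 2->0, 3->7, 4->12 | applicable
match: 0->4, 1->1, 2->0, 3->13, 4->12 | applicable
count: 4
applicable_count: 4


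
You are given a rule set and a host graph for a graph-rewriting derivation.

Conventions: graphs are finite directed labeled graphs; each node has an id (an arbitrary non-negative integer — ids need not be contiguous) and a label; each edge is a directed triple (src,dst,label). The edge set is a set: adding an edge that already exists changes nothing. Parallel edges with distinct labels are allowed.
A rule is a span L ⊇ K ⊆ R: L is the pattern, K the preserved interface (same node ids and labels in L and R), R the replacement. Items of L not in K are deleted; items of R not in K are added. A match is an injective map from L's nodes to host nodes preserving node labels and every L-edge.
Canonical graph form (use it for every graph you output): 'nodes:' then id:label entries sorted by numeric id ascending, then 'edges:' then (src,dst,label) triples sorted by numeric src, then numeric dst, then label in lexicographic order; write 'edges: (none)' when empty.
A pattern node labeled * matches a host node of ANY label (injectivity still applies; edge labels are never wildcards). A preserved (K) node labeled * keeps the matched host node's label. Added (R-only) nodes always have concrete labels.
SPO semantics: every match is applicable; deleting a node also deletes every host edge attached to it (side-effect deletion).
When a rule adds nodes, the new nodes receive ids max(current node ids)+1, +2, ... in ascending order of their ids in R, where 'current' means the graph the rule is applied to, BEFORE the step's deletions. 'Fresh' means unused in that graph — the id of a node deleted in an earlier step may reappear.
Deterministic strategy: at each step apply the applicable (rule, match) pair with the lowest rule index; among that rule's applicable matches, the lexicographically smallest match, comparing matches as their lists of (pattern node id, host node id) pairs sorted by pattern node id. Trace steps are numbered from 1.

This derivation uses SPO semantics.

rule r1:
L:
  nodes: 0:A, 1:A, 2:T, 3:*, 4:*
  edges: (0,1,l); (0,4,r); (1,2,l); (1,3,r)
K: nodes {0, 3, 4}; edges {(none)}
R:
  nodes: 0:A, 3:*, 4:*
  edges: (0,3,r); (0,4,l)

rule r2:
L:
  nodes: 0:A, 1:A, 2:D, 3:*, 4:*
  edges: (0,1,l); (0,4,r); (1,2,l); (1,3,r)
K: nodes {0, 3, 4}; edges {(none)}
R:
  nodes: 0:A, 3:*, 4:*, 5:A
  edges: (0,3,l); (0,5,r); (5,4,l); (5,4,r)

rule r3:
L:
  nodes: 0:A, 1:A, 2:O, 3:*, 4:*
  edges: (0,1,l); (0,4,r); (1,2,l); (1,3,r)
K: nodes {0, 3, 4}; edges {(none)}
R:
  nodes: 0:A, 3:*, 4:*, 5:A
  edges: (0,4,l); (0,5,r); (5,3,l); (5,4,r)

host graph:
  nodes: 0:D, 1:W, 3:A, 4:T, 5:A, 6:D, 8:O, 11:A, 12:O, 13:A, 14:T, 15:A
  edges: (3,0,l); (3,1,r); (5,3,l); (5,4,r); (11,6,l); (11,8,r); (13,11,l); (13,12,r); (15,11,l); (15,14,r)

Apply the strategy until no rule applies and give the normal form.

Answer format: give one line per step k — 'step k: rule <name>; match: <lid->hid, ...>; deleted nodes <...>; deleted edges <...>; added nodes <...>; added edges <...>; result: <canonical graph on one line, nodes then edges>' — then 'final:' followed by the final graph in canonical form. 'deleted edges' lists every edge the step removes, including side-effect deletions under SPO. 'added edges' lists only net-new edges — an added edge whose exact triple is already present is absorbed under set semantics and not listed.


step 1: rule r2; match: 0->5, 1->3, 2->0, 3->1, 4->4; deleted nodes 0, 3; deleted edges (3,0,l); (3,1,r); (5,3,l); (5,4,r); added nodes 16; added edges (5,1,l); (5,16,r); (16,4,l); (16,4,r); result: nodes: 1:W, 4:T, 5:A, 6:D, 8:O, 11:A, 12:O, 13:A, 14:T, 15:A, 16:A edges: (5,1,l); (5,16,r); (11,6,l); (11,8,r); (13,11,l); (13,12,r); (15,11,l); (15,14,r); (16,4,l); (16,4,r)
step 2: rule r2; match: 0->13, 1->11, 2->6, 3->8, 4->12; deleted nodes 6, 11; deleted edges (11,6,l); (11,8,r); (13,11,l); (13,12,r); (15,11,l); added nodes 17; added edges (13,8,l); (13,17,r); (17,12,l); (17,12,r); result: nodes: 1:W, 4:T, 5:A, 8:O, 12:O, 13:A, 14:T, 15:A, 16:A, 17:A edges: (5,1,l); (5,16,r); (13,8,l); (13,17,r); (15,14,r); (16,4,l); (16,4,r); (17,12,l); (17,12,r)
final:
nodes: 1:W, 4:T, 5:A, 8:O, 12:O, 13:A, 14:T, 15:A, 16:A, 17:A
edges: (5,1,l); (5,16,r); (13,8,l); (13,17,r); (15,14,r); (16,4,l); (16,4,r); (17,12,l); (17,12,r)


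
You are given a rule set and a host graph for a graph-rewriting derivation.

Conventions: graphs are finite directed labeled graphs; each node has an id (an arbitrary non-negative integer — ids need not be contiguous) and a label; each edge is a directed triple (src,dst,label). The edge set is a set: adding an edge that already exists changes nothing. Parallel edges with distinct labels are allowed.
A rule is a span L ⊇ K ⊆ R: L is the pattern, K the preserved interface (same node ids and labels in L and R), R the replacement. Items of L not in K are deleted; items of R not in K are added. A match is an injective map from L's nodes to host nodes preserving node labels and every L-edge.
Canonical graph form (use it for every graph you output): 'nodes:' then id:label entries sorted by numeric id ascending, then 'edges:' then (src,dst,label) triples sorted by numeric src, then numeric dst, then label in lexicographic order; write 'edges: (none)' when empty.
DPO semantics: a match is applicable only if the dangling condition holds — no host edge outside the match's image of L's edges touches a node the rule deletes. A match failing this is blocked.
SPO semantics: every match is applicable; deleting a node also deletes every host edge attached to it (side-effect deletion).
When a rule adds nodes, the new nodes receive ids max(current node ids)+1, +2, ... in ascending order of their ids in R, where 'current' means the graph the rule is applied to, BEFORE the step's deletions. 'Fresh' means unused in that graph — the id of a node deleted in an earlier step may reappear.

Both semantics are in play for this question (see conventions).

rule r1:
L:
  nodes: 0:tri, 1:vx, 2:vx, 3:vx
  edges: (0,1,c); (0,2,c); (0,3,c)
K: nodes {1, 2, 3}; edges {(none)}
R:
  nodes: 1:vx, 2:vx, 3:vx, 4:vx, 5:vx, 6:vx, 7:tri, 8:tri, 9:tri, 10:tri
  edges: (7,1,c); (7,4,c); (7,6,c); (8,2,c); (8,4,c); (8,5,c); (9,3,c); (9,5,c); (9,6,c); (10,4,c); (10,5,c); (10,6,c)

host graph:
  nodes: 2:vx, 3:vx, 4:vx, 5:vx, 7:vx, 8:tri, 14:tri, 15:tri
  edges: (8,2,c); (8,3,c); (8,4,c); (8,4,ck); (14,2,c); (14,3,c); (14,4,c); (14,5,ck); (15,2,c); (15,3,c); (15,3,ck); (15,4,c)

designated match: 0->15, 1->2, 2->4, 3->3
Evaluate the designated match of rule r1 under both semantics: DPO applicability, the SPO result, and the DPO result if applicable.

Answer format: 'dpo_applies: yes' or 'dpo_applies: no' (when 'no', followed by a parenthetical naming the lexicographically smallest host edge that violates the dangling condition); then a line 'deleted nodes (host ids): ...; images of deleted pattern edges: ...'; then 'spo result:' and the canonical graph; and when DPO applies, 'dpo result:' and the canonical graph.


dpo_applies: no
(the rule deletes node 15, which keeps host edge (15,3,ck) outside the match image — the dangling condition fails, DPO blocks; SPO proceeds and side-deletes such edges)
deleted nodes (host ids): 15; images of deleted pattern edges: (15,2,c); (15,3,c); (15,4,c)
spo result:
nodes: 2:vx, 3:vx, 4:vx, 5:vx, 7:vx, 8:tri, 14:tri, 16:vx, 17:vx, 18:vx, 19:tri, 20:tri, 21:tri, 22:tri
edges: (8,2,c); (8,3,c); (8,4,c); (8,4,ck); (14,2,c); (14,3,c); (14,4,c); (14,5,ck); (19,2,c); (19,16,c); (19,18,c); (20,4,c); (20,16,c); (20,17,c); (21,3,c); (21,17,c); (21,18,c); (22,16,c); (22,17,c); (22,18,c)


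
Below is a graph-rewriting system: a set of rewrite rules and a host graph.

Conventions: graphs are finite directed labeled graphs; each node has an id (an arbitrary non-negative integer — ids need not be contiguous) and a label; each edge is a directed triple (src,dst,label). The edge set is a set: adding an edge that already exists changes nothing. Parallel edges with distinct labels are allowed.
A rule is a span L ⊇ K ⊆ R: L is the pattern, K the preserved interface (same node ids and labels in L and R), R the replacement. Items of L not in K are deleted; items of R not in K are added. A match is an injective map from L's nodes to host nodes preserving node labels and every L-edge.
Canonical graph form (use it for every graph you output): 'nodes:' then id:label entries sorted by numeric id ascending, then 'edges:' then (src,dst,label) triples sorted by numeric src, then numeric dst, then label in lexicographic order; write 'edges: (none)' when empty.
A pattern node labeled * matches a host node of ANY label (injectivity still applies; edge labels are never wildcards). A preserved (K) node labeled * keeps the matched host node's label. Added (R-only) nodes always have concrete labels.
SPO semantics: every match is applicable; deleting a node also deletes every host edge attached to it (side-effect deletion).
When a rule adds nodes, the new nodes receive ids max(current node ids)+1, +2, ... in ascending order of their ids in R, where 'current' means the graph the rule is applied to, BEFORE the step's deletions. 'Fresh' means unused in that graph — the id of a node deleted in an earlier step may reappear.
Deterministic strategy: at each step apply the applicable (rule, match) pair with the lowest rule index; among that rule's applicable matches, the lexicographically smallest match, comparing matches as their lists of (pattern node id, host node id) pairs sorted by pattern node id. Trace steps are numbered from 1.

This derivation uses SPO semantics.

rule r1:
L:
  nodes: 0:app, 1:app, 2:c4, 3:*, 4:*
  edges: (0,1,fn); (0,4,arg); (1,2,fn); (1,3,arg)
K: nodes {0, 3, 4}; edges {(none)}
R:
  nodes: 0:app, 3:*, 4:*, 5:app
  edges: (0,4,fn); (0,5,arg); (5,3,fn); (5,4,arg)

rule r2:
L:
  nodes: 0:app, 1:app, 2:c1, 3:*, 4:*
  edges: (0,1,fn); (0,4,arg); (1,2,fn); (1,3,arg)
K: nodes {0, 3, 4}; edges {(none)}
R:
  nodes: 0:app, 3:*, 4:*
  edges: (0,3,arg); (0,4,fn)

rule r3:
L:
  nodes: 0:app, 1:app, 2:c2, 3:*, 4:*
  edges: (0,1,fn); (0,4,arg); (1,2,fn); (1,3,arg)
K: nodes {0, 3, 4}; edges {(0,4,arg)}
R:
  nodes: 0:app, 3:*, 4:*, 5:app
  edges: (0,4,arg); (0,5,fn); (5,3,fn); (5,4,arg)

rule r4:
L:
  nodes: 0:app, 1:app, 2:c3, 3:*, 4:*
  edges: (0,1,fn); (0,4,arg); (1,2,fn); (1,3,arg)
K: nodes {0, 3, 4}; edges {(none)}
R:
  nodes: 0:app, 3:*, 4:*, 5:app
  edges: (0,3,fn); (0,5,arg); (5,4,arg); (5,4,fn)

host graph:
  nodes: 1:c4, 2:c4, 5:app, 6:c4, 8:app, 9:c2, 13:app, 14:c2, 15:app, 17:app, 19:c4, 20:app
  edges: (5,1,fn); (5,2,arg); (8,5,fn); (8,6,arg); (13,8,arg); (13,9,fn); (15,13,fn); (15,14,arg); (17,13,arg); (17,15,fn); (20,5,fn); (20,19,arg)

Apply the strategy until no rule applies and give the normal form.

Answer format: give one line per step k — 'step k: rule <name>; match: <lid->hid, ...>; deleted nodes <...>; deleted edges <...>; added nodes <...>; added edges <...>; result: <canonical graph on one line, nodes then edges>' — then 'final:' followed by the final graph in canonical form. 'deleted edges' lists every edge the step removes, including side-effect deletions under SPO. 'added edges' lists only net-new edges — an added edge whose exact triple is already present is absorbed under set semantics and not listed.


step 1: rule r1; match: 0->8, 1->5, 2->1, 3->2, 4->6; deleted nodes 1, 5; deleted edges (5,1,fn); (5,2,arg); (8,5,fn); (8,6,arg); (20,5,fn); added nodes 21; added edges (8,6,fn); (8,21,arg); (21,2,fn); (21,6,arg); result: nodes: 2:c4, 6:c4, 8:app, 9:c2, 13:app, 14:c2, 15:app, 17:app, 19:c4, 20:app, 21:app edges: (8,6,fn); (8,21,arg); (13,8,arg); (13,9,fn); (15,13,fn); (15,14,arg); (17,13,arg); (17,15,fn); (20,19,arg); (21,2,fn); (21,6,arg)
step 2: rule r3; match: 0->15, 1->13, 2->9, 3->8, 4->14; deleted nodes 9, 13; deleted edges (13,8,arg); (13,9,fn); (15,13,fn); (17,13,arg); added nodes 22; added edges (15,22,fn); (22,8,fn); (22,14,arg); result: nodes: 2:c4, 6:c4, 8:app, 14:c2, 15:app, 17:app, 19:c4, 20:app, 21:app, 22:app edges: (8,6,fn); (8,21,arg); (15,14,arg); (15,22,fn); (17,15,fn); (20,19,arg); (21,2,fn); (21,6,arg); (22,8,fn); (22,14,arg)
step 3: rule r1; match: 0->22, 1->8, 2->6, 3->21, 4->14; deleted nodes 6, 8; deleted edges (8,6,fn); (8,21,arg); (21,6,arg); (22,8,fn); (22,14,arg); added nodes 23; added edges (22,14,fn); (22,23,arg); (23,14,arg); (23,21,fn); result: nodes: 2:c4, 14:c2, 15:app, 17:app, 19:c4, 20:app, 21:app, 22:app, 23:app edges: (15,14,arg); (15,22,fn); (17,15,fn); (20,19,arg); (21,2,fn); (22,14,fn); (22,23,arg); (23,14,arg); (23,21,fn)
final:
nodes: 2:c4, 14:c2, 15:app, 17:app, 19:c4, 20:app, 21:app, 22:app, 23:app
edges: (15,14,arg); (15,22,fn); (17,15,fn); (20,19,arg); (21,2,fn); (22,14,fn); (22,23,arg); (23,14,arg); (23,21,fn)
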